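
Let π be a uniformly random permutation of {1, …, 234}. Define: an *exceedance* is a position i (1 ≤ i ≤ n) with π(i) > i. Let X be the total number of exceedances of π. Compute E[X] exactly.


Write X = Σ_{i=1}^{234} X_i, where X_i = 1_{π(i) > i}.
For each fixed i, π(i) is uniform over {1, …, 234} (marginal of a uniform permutation), so P[π(i) > i] = (n − i)/n. Summing: Σ_{i=1}^{234} (n − i)/n = (0 + 1 + … + 233)/234 = 234(234 − 1)/(2·234) = (234 − 1)/2.
Hence E[X] = Σ_{i=1}^{234} (234 − i)/234 = 233/2 ≈ 116.500.

E[X] = 233/2 = 116.500.


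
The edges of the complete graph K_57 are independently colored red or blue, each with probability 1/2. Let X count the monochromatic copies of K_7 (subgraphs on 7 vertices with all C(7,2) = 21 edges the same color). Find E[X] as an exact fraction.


Let X = Σ_S X_S over the C(57, 7) = 264385836 subsets S of size 7, where X_S = 1 if the K_7 on S is monochromatic.
For a fixed S, the K_7 on S has C(7, 2) = 21 edges. P[all 21 edges red] = (1/2)^21, and likewise for blue, so P[monochromatic] = 2·(1/2)^21 = 2^{1 − 21} = 1/1048576.
By linearity of expectation: E[X] = C(57, 7) · 2^{1 − 21} = 264385836 · 1/1048576 = 66096459/262144.
Numerically: E[X] ≈ 252.13798.

E[X] = C(57,7)·2^(1−C(7,2)) = 66096459/262144 ≈ 252.13798.


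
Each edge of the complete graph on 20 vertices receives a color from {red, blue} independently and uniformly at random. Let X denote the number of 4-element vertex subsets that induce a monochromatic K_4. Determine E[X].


Let X = Σ_S X_S over the C(20, 4) = 4845 subsets S of size 4, where X_S = 1 if the K_4 on S is monochromatic.
For a fixed S, the K_4 on S has C(4, 2) = 6 edges. P[all 6 edges red] = (1/2)^6, and likewise for blue, so P[monochromatic] = 2·(1/2)^6 = 2^{1 − 6} = 1/32.
By linearity of expectation: E[X] = C(20, 4) · 2^{1 − 6} = 4845 · 1/32 = 4845/32.
Numerically: E[X] ≈ 151.40625.

E[X] = C(20,4)·2^(1−C(4,2)) = 4845/32 ≈ 151.40625.


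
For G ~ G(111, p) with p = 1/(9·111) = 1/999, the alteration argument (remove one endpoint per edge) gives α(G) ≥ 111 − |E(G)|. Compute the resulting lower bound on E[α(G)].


E[|E(G)|] = C(111, 2)·p = 6105 · (1/999) = 55/9.
E[α(G)] ≥ n − E[|E(G)|] = 111 − 55/9 = 944/9.
Numerically: ≈ 104.8889.
(This is only a lower bound; the true E[α(G)] may be larger.)

E[α(G)] ≥ 944/9 ≈ 104.8889.


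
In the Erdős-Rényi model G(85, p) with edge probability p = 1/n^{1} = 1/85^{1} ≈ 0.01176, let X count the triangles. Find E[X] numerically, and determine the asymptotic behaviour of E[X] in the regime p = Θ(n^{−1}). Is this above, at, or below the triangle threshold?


Number of potential triangles: C(85, 3) = 98770.
Each occurs with probability p³ ≈ (0.01176)³ ≈ 1.628333e-06.
By linearity: E[X] = C(85, 3)·p³ ≈ 98770 · 1.628333e-06 ≈ 0.1608.
Here α = 1, so p = 1/n is exactly at the triangle threshold p ~ 1/n. Asymptotically E[X] → c³/6 = 1³/6 = 1/6 ≈ 0.1667, a bounded constant. In this regime the triangle count is asymptotically Poisson(c³/6).

E[X] ≈ 0.1608; in regime p = Θ(1/n^{1}) E[X] stays bounded (at the triangle threshold p ~ 1/n).


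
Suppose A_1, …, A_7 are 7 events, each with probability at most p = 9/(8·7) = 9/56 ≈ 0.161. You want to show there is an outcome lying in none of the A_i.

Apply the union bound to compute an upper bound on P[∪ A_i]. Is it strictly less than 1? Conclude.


Union bound: P[∪_{i=1}^{7} A_i] ≤ Σ_i P[A_i] ≤ 7·p = 7·(9/56) = 9/8.
Numerically: 9/8 ≈ 1.125.
Is 9/8 < 1? NO.
Since the bound 9/8 is ≥ 1, the union bound is uninformative here; it does NOT by itself certify existence.

7·p = 9/8 ≈ 1.125; existence NOT certified by the union bound.


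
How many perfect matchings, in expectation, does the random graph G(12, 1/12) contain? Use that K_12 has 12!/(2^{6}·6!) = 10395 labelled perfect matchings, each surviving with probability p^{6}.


K_12 has 12!/(2^{6}·6!) = 10395 labelled perfect matchings.
For each such perfect matching H, let X_H = 1 if all 6 edges of H are present in G. Then P[X_H = 1] = p^{6} = (1/12)^{6} = 1/2985984.
Summing the indicators: E[X] = Σ_H E[X_H] = 10395 · p^{6} = 10395 · 1/2985984 = 385/110592.
Numerically: E[X] ≈ 0.00348.

E[X] = 10395 · (1/12)^{6} = 385/110592 ≈ 0.00348.


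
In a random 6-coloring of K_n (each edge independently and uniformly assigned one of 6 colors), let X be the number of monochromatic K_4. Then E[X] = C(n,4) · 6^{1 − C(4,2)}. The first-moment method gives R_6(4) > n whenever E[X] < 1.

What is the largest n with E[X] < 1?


We need C(n, 4) · 6^{1 − 6} < 1, i.e. C(n, 4) < 6^{6 − 1} = 7776.
Check values of n near the boundary:
  n = 18: C(18, 4) = 3060; 3060 < 7776? YES
  n = 19: C(19, 4) = 3876; 3876 < 7776? YES
  n = 20: C(20, 4) = 4845; 4845 < 7776? YES
  n = 21: C(21, 4) = 5985; 5985 < 7776? YES
  n = 22: C(22, 4) = 7315; 7315 < 7776? YES
  n = 23: C(23, 4) = 8855; 8855 < 7776? NO
  n = 24: C(24, 4) = 10626; 10626 < 7776? NO
  n = 25: C(25, 4) = 12650; 12650 < 7776? NO
The largest n with C(n, 4) < 7776 is n = 22 (where E[X] = 7315/7776 ≈ 0.9407150). Hence R_6(4) > 22, i.e. R_6(4) ≥ 23.

Largest n = 22; hence R_6(4) > 22.


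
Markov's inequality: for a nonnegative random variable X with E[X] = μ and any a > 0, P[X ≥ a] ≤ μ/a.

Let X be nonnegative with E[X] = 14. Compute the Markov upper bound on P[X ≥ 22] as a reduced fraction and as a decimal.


μ = E[X] = 14, a = 22.
Markov: P[X ≥ 22] ≤ μ/a = (14)/22 = 7/11.
Numerically: ≈ 0.636.
(Since a = 22 > μ = 14.000, the bound 7/11 is < 1 and informative.)

P[X ≥ 22] ≤ 7/11 ≈ 0.636.


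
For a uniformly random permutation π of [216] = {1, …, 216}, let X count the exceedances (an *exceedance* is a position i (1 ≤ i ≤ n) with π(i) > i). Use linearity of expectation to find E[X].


Write X = Σ_{i=1}^{216} X_i, where X_i = 1_{π(i) > i}.
For each fixed i, π(i) is uniform over {1, …, 216} (marginal of a uniform permutation), so P[π(i) > i] = (n − i)/n. Summing: Σ_{i=1}^{216} (n − i)/n = (0 + 1 + … + 215)/216 = 216(216 − 1)/(2·216) = (216 − 1)/2.
Hence E[X] = Σ_{i=1}^{216} (216 − i)/216 = 215/2 ≈ 107.5000.

E[X] = 215/2 = 107.5000.


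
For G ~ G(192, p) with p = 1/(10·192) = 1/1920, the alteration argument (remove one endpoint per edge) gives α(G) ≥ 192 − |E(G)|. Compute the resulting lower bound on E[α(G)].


E[|E(G)|] = C(192, 2)·p = 18336 · (1/1920) = 191/20.
E[α(G)] ≥ n − E[|E(G)|] = 192 − 191/20 = 3649/20.
Numerically: ≈ 182.450000.
(This is only a lower bound; the true E[α(G)] may be larger.)

E[α(G)] ≥ 3649/20 ≈ 182.450000.


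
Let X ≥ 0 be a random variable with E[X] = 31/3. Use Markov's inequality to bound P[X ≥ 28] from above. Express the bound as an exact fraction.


μ = E[X] = 31/3, a = 28.
Markov: P[X ≥ 28] ≤ μ/a = (31/3)/28 = 31/84.
Numerically: ≈ 0.36905.
(Since a = 28 > μ = 10.33333, the bound 31/84 is < 1 and informative.)

P[X ≥ 28] ≤ 31/84 ≈ 0.36905.


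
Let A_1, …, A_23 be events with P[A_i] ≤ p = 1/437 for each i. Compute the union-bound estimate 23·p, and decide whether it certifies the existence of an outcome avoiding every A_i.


Union bound: P[∪_{i=1}^{23} A_i] ≤ Σ_i P[A_i] ≤ 23·p = 23·(1/437) = 1/19.
Numerically: 1/19 ≈ 0.0526316.
Is 1/19 < 1? YES.
Since P[∪ A_i] ≤ 1/19 < 1, the complement has P[∩ A_i^c] ≥ 1 − 1/19 = 18/19 > 0, so some outcome avoids every A_i.

23·p = 1/19 ≈ 0.0526316; existence CERTIFIED by the union bound.


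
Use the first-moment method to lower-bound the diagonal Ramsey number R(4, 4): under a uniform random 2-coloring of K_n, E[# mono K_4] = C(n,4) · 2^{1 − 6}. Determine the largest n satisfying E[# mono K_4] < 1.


We need C(n, 4) · 2^{1 − 6} < 1, i.e. C(n, 4) < 2^{6 − 1} = 32.
Check values of n near the boundary:
  n = 4: C(4, 4) = 1; 1 < 32? YES
  n = 5: C(5, 4) = 5; 5 < 32? YES
  n = 6: C(6, 4) = 15; 15 < 32? YES
  n = 7: C(7, 4) = 35; 35 < 32? NO
  n = 8: C(8, 4) = 70; 70 < 32? NO
  n = 9: C(9, 4) = 126; 126 < 32? NO
The largest n with C(n, 4) < 32 is n = 6 (where E[X] = 15/32 ≈ 0.4688). Hence R(4, 4) > 6, i.e. R(4, 4) ≥ 7.

Largest n = 6; hence R(4, 4) > 6.


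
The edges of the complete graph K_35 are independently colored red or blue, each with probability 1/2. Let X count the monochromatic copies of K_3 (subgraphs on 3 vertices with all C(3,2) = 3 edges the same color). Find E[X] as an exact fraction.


Let X = Σ_S X_S over the C(35, 3) = 6545 subsets S of size 3, where X_S = 1 if the K_3 on S is monochromatic.
For a fixed S, the K_3 on S has C(3, 2) = 3 edges. P[all 3 edges red] = (1/2)^3, and likewise for blue, so P[monochromatic] = 2·(1/2)^3 = 2^{1 − 3} = 1/4.
By linearity: E[X] = C(35, 3) · 2^{1 − 3} = 6545 · 1/4 = 6545/4.
Numerically: E[X] ≈ 1636.250.

E[X] = C(35,3)·2^(1−C(3,2)) = 6545/4 ≈ 1636.250.


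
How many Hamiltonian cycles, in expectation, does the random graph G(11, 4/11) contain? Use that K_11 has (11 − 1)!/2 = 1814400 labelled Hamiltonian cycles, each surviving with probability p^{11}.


K_11 has (11 − 1)!/2 = 1814400 labelled Hamiltonian cycles.
For each such Hamiltonian cycle H, let X_H = 1 if all 11 edges of H are present in G. Then P[X_H = 1] = p^{11} = (4/11)^{11} = 4194304/285311670611.
By linearity: E[X] = Σ_H E[X_H] = 1814400 · p^{11} = 1814400 · 4194304/285311670611 = 7610145177600/285311670611.
Numerically: E[X] ≈ 26.67.

E[X] = 1814400 · (4/11)^{11} = 7610145177600/285311670611 ≈ 26.67.


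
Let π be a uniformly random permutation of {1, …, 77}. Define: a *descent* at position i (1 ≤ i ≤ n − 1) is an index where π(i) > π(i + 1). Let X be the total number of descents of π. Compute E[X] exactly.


Write X = Σ X_I over i = 1, …, 76, with X_I the indicator of one descent.
There are 76 indicators.
For each fixed i, the pair (π(i), π(i+1)) is a uniformly random ordered pair of distinct values from {1, …, 77}; by symmetry P[π(i) > π(i+1)] = 1/2.
By linearity: E[X] = 76 · (1/2) = (77 − 1) · (1/2) = 38 ≈ 38.0000.

E[X] = 38 = 38.0000.


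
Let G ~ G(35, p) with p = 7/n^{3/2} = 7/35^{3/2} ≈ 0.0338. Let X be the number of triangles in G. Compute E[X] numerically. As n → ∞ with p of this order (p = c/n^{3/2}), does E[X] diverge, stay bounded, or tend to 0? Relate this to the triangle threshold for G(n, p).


Number of potential triangles: C(35, 3) = 6545.
Each occurs with probability p³ ≈ (0.0338)³ ≈ 3.86356e-05.
By linearity: E[X] = C(35, 3)·p³ ≈ 6545 · 3.86356e-05 ≈ 0.253.
Since α = 3/2 > 1, p = c/n^{3/2} = o(1/n) is below the triangle threshold p ~ 1/n. Asymptotically E[X] ~ (c³/6)·n^{3(1−α)} = (7³/6)·n^{-1.5} → 0, so by Markov's inequality G has no triangles w.h.p.

E[X] ≈ 0.253; in regime p = Θ(1/n^{3/2}) E[X] tends to 0 (below the triangle threshold p ~ 1/n).


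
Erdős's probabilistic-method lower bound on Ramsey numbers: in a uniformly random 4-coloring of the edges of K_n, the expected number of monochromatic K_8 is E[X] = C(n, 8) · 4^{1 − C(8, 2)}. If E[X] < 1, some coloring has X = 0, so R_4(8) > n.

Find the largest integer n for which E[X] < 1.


We need C(n, 8) · 4^{1 − 28} < 1, i.e. C(n, 8) < 4^{28 − 1} = 18014398509481984.
Check values of n near the boundary:
  n = 402: C(402, 8) = 15770615726749950; 15770615726749950 < 18014398509481984? YES
  n = 403: C(403, 8) = 16090020602228430; 16090020602228430 < 18014398509481984? YES
  n = 404: C(404, 8) = 16415071523485570; 16415071523485570 < 18014398509481984? YES
  n = 405: C(405, 8) = 16745853821188050; 16745853821188050 < 18014398509481984? YES
  n = 406: C(406, 8) = 17082453897995850; 17082453897995850 < 18014398509481984? YES
  n = 407: C(407, 8) = 17424959239309050; 17424959239309050 < 18014398509481984? YES
  n = 408: C(408, 8) = 17773458424095231; 17773458424095231 < 18014398509481984? YES
  n = 409: C(409, 8) = 18128041135797879; 18128041135797879 < 18014398509481984? NO
  n = 410: C(410, 8) = 18488798173326195; 18488798173326195 < 18014398509481984? NO
  n = 411: C(411, 8) = 18855821462126715; 18855821462126715 < 18014398509481984? NO
The largest n with C(n, 8) < 18014398509481984 is n = 408 (where E[X] = 17773458424095231/18014398509481984 ≈ 0.9866251). Hence R_4(8) > 408, i.e. R_4(8) ≥ 409.

Largest n = 408; hence R_4(8) > 408.


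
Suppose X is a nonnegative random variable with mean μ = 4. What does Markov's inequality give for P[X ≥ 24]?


μ = E[X] = 4, a = 24.
Markov: P[X ≥ 24] ≤ μ/a = (4)/24 = 1/6.
Numerically: ≈ 0.167.
(Since a = 24 > μ = 4.000, the bound 1/6 is < 1 and informative.)

P[X ≥ 24] ≤ 1/6 ≈ 0.167.


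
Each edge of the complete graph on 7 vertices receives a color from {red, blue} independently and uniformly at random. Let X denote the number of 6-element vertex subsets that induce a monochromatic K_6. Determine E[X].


Let X = Σ_S X_S over the C(7, 6) = 7 subsets S of size 6, where X_S = 1 if the K_6 on S is monochromatic.
For a fixed S, the K_6 on S has C(6, 2) = 15 edges. P[all 15 edges red] = (1/2)^15, and likewise for blue, so P[monochromatic] = 2·(1/2)^15 = 2^{1 − 15} = 1/16384.
By linearity of expectation: E[X] = C(7, 6) · 2^{1 − 15} = 7 · 1/16384 = 7/16384.
Numerically: E[X] ≈ 0.0004.

E[X] = C(7,6)·2^(1−C(6,2)) = 7/16384 ≈ 0.0004.


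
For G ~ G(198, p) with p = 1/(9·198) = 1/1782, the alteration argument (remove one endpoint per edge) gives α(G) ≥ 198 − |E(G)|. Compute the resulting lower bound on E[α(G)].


E[|E(G)|] = C(198, 2)·p = 19503 · (1/1782) = 197/18.
E[α(G)] ≥ n − E[|E(G)|] = 198 − 197/18 = 3367/18.
Numerically: ≈ 187.055556.
(This is only a lower bound; the true E[α(G)] may be larger.)

E[α(G)] ≥ 3367/18 ≈ 187.055556.


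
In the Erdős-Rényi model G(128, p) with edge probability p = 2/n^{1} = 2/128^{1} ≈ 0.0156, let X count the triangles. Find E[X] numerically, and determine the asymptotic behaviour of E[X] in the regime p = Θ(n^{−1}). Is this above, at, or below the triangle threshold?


Number of potential triangles: C(128, 3) = 341376.
Each occurs with probability p³ ≈ (0.0156)³ ≈ 3.81470e-06.
By linearity: E[X] = C(128, 3)·p³ ≈ 341376 · 3.81470e-06 ≈ 1.302.
Here α = 1, so p = 2/n is exactly at the triangle threshold p ~ 1/n. Asymptotically E[X] → c³/6 = 2³/6 = 4/3 ≈ 1.333, a bounded constant. In this regime the triangle count is asymptotically Poisson(c³/6).

E[X] ≈ 1.302; in regime p = Θ(1/n^{1}) E[X] stays bounded (at the triangle threshold p ~ 1/n).


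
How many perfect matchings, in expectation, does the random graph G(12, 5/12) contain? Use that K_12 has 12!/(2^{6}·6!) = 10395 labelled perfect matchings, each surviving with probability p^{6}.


K_12 has 12!/(2^{6}·6!) = 10395 labelled perfect matchings.
For each such perfect matching H, let X_H = 1 if all 6 edges of H are present in G. Then P[X_H = 1] = p^{6} = (5/12)^{6} = 15625/2985984.
Summing the indicators: E[X] = Σ_H E[X_H] = 10395 · p^{6} = 10395 · 15625/2985984 = 6015625/110592.
Numerically: E[X] ≈ 54.39.

E[X] = 10395 · (5/12)^{6} = 6015625/110592 ≈ 54.39.


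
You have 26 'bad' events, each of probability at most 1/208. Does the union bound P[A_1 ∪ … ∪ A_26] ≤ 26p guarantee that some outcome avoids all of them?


Union bound: P[∪_{i=1}^{26} A_i] ≤ Σ_i P[A_i] ≤ 26·p = 26·(1/208) = 1/8.
Numerically: 1/8 ≈ 0.12500.
Is 1/8 < 1? YES.
Since P[∪ A_i] ≤ 1/8 < 1, the complement has P[∩ A_i^c] ≥ 1 − 1/8 = 7/8 > 0, so some outcome avoids every A_i.

26·p = 1/8 ≈ 0.12500; existence CERTIFIED by the union bound.


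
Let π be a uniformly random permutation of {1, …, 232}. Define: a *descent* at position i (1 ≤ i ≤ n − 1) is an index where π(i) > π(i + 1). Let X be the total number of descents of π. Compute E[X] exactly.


Write X = Σ X_I over i = 1, …, 231, with X_I the indicator of one descent.
There are 231 indicators.
For each fixed i, the pair (π(i), π(i+1)) is a uniformly random ordered pair of distinct values from {1, …, 232}; by symmetry P[π(i) > π(i+1)] = 1/2.
By linearity: E[X] = 231 · (1/2) = (232 − 1) · (1/2) = 231/2 ≈ 115.5000.

E[X] = 231/2 = 115.5000.


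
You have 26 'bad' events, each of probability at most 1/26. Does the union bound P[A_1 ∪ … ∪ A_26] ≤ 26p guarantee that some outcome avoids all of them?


Union bound: P[∪_{i=1}^{26} A_i] ≤ Σ_i P[A_i] ≤ 26·p = 26·(1/26) = 1.
Numerically: 1 ≈ 1.000000.
Is 1 < 1? NO.
Since the bound 1 is ≥ 1, the union bound is uninformative here; it does NOT by itself certify existence.

26·p = 1 ≈ 1.000000; existence NOT certified by the union bound.


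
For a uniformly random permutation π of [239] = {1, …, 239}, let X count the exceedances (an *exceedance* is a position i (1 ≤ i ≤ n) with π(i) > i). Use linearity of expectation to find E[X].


Write X = Σ_{i=1}^{239} X_i, where X_i = 1_{π(i) > i}.
For each fixed i, π(i) is uniform over {1, …, 239} (marginal of a uniform permutation), so P[π(i) > i] = (n − i)/n. Summing: Σ_{i=1}^{239} (n − i)/n = (0 + 1 + … + 238)/239 = 239(239 − 1)/(2·239) = (239 − 1)/2.
Hence E[X] = Σ_{i=1}^{239} (239 − i)/239 = 119 ≈ 119.0000.

E[X] = 119 = 119.0000.


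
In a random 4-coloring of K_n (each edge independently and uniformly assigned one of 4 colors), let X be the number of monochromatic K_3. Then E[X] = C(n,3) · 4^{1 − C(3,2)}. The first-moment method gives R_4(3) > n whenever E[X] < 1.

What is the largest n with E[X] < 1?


We need C(n, 3) · 4^{1 − 3} < 1, i.e. C(n, 3) < 4^{3 − 1} = 16.
Check values of n near the boundary:
  n = 3: C(3, 3) = 1; 1 < 16? YES
  n = 4: C(4, 3) = 4; 4 < 16? YES
  n = 5: C(5, 3) = 10; 10 < 16? YES
  n = 6: C(6, 3) = 20; 20 < 16? NO
  n = 7: C(7, 3) = 35; 35 < 16? NO
  n = 8: C(8, 3) = 56; 56 < 16? NO
The largest n with C(n, 3) < 16 is n = 5 (where E[X] = 5/8 ≈ 0.6250). Hence R_4(3) > 5, i.e. R_4(3) ≥ 6.

Largest n = 5; hence R_4(3) > 5.


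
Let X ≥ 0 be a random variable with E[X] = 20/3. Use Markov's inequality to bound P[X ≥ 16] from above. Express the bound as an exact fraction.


μ = E[X] = 20/3, a = 16.
Markov: P[X ≥ 16] ≤ μ/a = (20/3)/16 = 5/12.
Numerically: ≈ 0.4167.
(Since a = 16 > μ = 6.6667, the bound 5/12 is < 1 and informative.)

P[X ≥ 16] ≤ 5/12 ≈ 0.4167.


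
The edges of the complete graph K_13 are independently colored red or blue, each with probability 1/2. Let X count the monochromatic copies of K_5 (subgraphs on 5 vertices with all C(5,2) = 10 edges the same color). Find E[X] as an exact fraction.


Let X = Σ_S X_S over the C(13, 5) = 1287 subsets S of size 5, where X_S = 1 if the K_5 on S is monochromatic.
For a fixed S, the K_5 on S has C(5, 2) = 10 edges. P[all 10 edges red] = (1/2)^10, and likewise for blue, so P[monochromatic] = 2·(1/2)^10 = 2^{1 − 10} = 1/512.
By linearity: E[X] = C(13, 5) · 2^{1 − 10} = 1287 · 1/512 = 1287/512.
Numerically: E[X] ≈ 2.51367.

E[X] = C(13,5)·2^(1−C(5,2)) = 1287/512 ≈ 2.51367.


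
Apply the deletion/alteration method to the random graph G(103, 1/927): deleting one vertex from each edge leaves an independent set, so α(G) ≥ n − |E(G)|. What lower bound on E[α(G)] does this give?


E[|E(G)|] = C(103, 2)·p = 5253 · (1/927) = 17/3.
E[α(G)] ≥ n − E[|E(G)|] = 103 − 17/3 = 292/3.
Numerically: ≈ 97.333.
(This is only a lower bound; the true E[α(G)] may be larger.)

E[α(G)] ≥ 292/3 ≈ 97.333.


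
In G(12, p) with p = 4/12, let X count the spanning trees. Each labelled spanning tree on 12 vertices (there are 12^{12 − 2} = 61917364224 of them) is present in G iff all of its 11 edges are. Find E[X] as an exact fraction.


K_12 has 12^{12 − 2} = 61917364224 labelled spanning trees.
For each such spanning tree H, let X_H = 1 if all 11 edges of H are present in G. Then P[X_H = 1] = p^{11} = (1/3)^{11} = 1/177147.
By linearity of expectation: E[X] = Σ_H E[X_H] = 61917364224 · p^{11} = 61917364224 · 1/177147 = 1048576/3.
Numerically: E[X] ≈ 3.5e+05.

E[X] = 61917364224 · (1/3)^{11} = 1048576/3 ≈ 3.5e+05.


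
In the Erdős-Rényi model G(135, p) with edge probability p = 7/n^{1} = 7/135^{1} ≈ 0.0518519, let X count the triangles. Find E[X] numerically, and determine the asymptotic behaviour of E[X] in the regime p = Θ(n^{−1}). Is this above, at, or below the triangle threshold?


Number of potential triangles: C(135, 3) = 400995.
Each occurs with probability p³ ≈ (0.0518519)³ ≈ 1.39409643e-04.
By linearity: E[X] = C(135, 3)·p³ ≈ 400995 · 1.39409643e-04 ≈ 55.902570.
Here α = 1, so p = 7/n is exactly at the triangle threshold p ~ 1/n. Asymptotically E[X] → c³/6 = 7³/6 = 343/6 ≈ 57.166667, a bounded constant. In this regime the triangle count is asymptotically Poisson(c³/6).

E[X] ≈ 55.902570; in regime p = Θ(1/n^{1}) E[X] stays bounded (at the triangle threshold p ~ 1/n).


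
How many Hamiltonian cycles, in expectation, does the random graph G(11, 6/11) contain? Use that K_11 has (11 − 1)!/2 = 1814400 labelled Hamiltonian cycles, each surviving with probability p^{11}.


K_11 has (11 − 1)!/2 = 1814400 labelled Hamiltonian cycles.
For each such Hamiltonian cycle H, let X_H = 1 if all 11 edges of H are present in G. Then P[X_H = 1] = p^{11} = (6/11)^{11} = 362797056/285311670611.
By linearity of expectation: E[X] = Σ_H E[X_H] = 1814400 · p^{11} = 1814400 · 362797056/285311670611 = 658258978406400/285311670611.
Numerically: E[X] ≈ 2307.2.

E[X] = 1814400 · (6/11)^{11} = 658258978406400/285311670611 ≈ 2307.2.


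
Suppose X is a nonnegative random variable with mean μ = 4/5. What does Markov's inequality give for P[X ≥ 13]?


μ = E[X] = 4/5, a = 13.
Markov: P[X ≥ 13] ≤ μ/a = (4/5)/13 = 4/65.
Numerically: ≈ 0.0615.
(Since a = 13 > μ = 0.8000, the bound 4/65 is < 1 and informative.)

P[X ≥ 13] ≤ 4/65 ≈ 0.0615.


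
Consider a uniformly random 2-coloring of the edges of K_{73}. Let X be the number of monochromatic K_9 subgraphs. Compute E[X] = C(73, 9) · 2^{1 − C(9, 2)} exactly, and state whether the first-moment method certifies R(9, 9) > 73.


E[X] = C(73, 9) · 2^{1 − 36} = 97082021465 · 2^{−35} = 97082021465/34359738368.
As a reduced fraction: E[X] = 97082021465/34359738368 ≈ 2.8254587.
Is E[X] < 1? NO.
Since E[X] ≥ 1, the first-moment bound is inconclusive at n = 73; it does NOT by itself certify R(9, 9) > 73.

E[X] = 97082021465/34359738368 ≈ 2.8254587; E[X] ≥ 1; first-moment method inconclusive here.


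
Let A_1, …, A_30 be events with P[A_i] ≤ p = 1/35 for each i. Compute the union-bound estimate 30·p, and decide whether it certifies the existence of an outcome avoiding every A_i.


Union bound: P[∪_{i=1}^{30} A_i] ≤ Σ_i P[A_i] ≤ 30·p = 30·(1/35) = 6/7.
Numerically: 6/7 ≈ 0.85714.
Is 6/7 < 1? YES.
Since P[∪ A_i] ≤ 6/7 < 1, the complement has P[∩ A_i^c] ≥ 1 − 6/7 = 1/7 > 0, so some outcome avoids every A_i.

30·p = 6/7 ≈ 0.85714; existence CERTIFIED by the union bound.


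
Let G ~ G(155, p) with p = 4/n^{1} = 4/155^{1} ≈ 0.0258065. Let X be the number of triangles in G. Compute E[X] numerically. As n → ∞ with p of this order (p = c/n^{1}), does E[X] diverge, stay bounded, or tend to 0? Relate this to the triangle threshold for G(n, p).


Number of potential triangles: C(155, 3) = 608685.
Each occurs with probability p³ ≈ (0.0258065)³ ≈ 1.71863986e-05.
By linearity: E[X] = C(155, 3)·p³ ≈ 608685 · 1.71863986e-05 ≈ 10.461103.
Here α = 1, so p = 4/n is exactly at the triangle threshold p ~ 1/n. Asymptotically E[X] → c³/6 = 4³/6 = 32/3 ≈ 10.666667, a bounded constant. In this regime the triangle count is asymptotically Poisson(c³/6).

E[X] ≈ 10.461103; in regime p = Θ(1/n^{1}) E[X] stays bounded (at the triangle threshold p ~ 1/n).


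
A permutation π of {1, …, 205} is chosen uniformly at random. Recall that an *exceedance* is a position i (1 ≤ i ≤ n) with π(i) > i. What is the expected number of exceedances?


Write X = Σ_{i=1}^{205} X_i, where X_i = 1_{π(i) > i}.
For each fixed i, π(i) is uniform over {1, …, 205} (marginal of a uniform permutation), so P[π(i) > i] = (n − i)/n. Summing: Σ_{i=1}^{205} (n − i)/n = (0 + 1 + … + 204)/205 = 205(205 − 1)/(2·205) = (205 − 1)/2.
Hence E[X] = Σ_{i=1}^{205} (205 − i)/205 = 102 ≈ 102.000.

E[X] = 102 = 102.000.


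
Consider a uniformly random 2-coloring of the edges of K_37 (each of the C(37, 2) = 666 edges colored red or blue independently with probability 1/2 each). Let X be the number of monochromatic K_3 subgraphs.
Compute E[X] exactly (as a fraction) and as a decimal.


Let X = Σ_S X_S over the C(37, 3) = 7770 subsets S of size 3, where X_S = 1 if the K_3 on S is monochromatic.
For a fixed S, the K_3 on S has C(3, 2) = 3 edges. P[all 3 edges red] = (1/2)^3, and likewise for blue, so P[monochromatic] = 2·(1/2)^3 = 2^{1 − 3} = 1/4.
Summing: E[X] = C(37, 3) · 2^{1 − 3} = 7770 · 1/4 = 3885/2.
Numerically: E[X] ≈ 1942.500.

E[X] = C(37,3)·2^(1−C(3,2)) = 3885/2 ≈ 1942.500.


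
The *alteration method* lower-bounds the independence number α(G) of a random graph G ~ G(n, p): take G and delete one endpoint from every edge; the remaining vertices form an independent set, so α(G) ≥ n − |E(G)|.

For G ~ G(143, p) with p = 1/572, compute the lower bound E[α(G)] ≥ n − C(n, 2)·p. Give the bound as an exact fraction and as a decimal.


E[|E(G)|] = C(143, 2)·p = 10153 · (1/572) = 71/4.
E[α(G)] ≥ n − E[|E(G)|] = 143 − 71/4 = 501/4.
Numerically: ≈ 125.2500.
(This is only a lower bound; the true E[α(G)] may be larger.)

E[α(G)] ≥ 501/4 ≈ 125.2500.


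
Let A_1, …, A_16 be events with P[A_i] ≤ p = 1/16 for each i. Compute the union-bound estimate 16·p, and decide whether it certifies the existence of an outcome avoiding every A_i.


Union bound: P[∪_{i=1}^{16} A_i] ≤ Σ_i P[A_i] ≤ 16·p = 16·(1/16) = 1.
Numerically: 1 ≈ 1.000.
Is 1 < 1? NO.
Since the bound 1 is ≥ 1, the union bound is uninformative here; it does NOT by itself certify existence.

16·p = 1 ≈ 1.000; existence NOT certified by the union bound.


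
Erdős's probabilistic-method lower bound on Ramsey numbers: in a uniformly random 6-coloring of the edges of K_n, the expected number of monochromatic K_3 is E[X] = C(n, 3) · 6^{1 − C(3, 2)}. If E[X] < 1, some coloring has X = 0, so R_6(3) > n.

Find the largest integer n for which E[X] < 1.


We need C(n, 3) · 6^{1 − 3} < 1, i.e. C(n, 3) < 6^{3 − 1} = 36.
Check values of n near the boundary:
  n = 5: C(5, 3) = 10; 10 < 36? YES
  n = 6: C(6, 3) = 20; 20 < 36? YES
  n = 7: C(7, 3) = 35; 35 < 36? YES
  n = 8: C(8, 3) = 56; 56 < 36? NO
The largest n with C(n, 3) < 36 is n = 7 (where E[X] = 35/36 ≈ 0.9722). Hence R_6(3) > 7, i.e. R_6(3) ≥ 8.

Largest n = 7; hence R_6(3) > 7.


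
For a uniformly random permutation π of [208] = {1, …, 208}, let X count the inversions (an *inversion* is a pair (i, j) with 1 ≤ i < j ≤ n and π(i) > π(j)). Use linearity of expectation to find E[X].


Write X = Σ X_I over the C(208, 2) = 21528 pairs i < j, with X_I the indicator of one inversion.
There are 21528 indicators.
For each fixed pair i < j, the values π(i) and π(j) are two distinct elements of {1, …, 208} in uniformly random order; by symmetry P[π(i) > π(j)] = 1/2.
By linearity: E[X] = 21528 · (1/2) = C(208, 2) · (1/2) = 21528/2 = 10764 ≈ 10764.000.

E[X] = 10764 = 10764.000.


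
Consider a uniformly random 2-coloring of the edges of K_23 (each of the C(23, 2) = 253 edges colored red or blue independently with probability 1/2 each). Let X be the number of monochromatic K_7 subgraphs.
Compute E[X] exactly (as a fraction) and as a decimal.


Let X = Σ_S X_S over the C(23, 7) = 245157 subsets S of size 7, where X_S = 1 if the K_7 on S is monochromatic.
For a fixed S, the K_7 on S has C(7, 2) = 21 edges. P[all 21 edges red] = (1/2)^21, and likewise for blue, so P[monochromatic] = 2·(1/2)^21 = 2^{1 − 21} = 1/1048576.
Summing: E[X] = C(23, 7) · 2^{1 − 21} = 245157 · 1/1048576 = 245157/1048576.
Numerically: E[X] ≈ 0.2338.

E[X] = C(23,7)·2^(1−C(7,2)) = 245157/1048576 ≈ 0.2338.


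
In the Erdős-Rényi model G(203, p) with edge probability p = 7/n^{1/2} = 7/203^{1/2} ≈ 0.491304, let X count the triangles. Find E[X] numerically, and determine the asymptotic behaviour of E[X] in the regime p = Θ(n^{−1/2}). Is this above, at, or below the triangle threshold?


Number of potential triangles: C(203, 3) = 1373701.
Each occurs with probability p³ ≈ (0.491304)³ ≈ 1.18590545e-01.
By linearity: E[X] = C(203, 3)·p³ ≈ 1373701 · 1.18590545e-01 ≈ 162907.949598.
Since α = 1/2 < 1, p = c/n^{1/2} ≫ 1/n is above the triangle threshold p ~ 1/n. Asymptotically E[X] ~ (c³/6)·n^{3(1−α)} = (7³/6)·n^{1.5} → ∞; triangles are abundant w.h.p.

E[X] ≈ 162907.949598; in regime p = Θ(1/n^{1/2}) E[X] diverges (above the triangle threshold p ~ 1/n).


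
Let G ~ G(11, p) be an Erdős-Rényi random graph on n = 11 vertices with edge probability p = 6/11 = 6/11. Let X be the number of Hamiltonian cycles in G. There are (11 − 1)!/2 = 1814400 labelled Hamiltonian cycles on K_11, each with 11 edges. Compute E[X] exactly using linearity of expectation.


K_11 has (11 − 1)!/2 = 1814400 labelled Hamiltonian cycles.
For each such Hamiltonian cycle H, let X_H = 1 if all 11 edges of H are present in G. Then P[X_H = 1] = p^{11} = (6/11)^{11} = 362797056/285311670611.
By linearity of expectation: E[X] = Σ_H E[X_H] = 1814400 · p^{11} = 1814400 · 362797056/285311670611 = 658258978406400/285311670611.
Numerically: E[X] ≈ 2307.16.

E[X] = 1814400 · (6/11)^{11} = 658258978406400/285311670611 ≈ 2307.16.


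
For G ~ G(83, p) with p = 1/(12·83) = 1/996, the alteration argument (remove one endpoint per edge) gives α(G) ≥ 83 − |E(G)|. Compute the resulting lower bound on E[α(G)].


E[|E(G)|] = C(83, 2)·p = 3403 · (1/996) = 41/12.
E[α(G)] ≥ n − E[|E(G)|] = 83 − 41/12 = 955/12.
Numerically: ≈ 79.583.
(This is only a lower bound; the true E[α(G)] may be larger.)

E[α(G)] ≥ 955/12 ≈ 79.583.


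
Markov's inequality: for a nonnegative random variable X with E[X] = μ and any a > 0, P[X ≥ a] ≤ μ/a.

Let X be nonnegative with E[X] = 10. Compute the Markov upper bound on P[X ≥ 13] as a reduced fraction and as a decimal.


μ = E[X] = 10, a = 13.
Markov: P[X ≥ 13] ≤ μ/a = (10)/13 = 10/13.
Numerically: ≈ 0.76923.
(Since a = 13 > μ = 10.00000, the bound 10/13 is < 1 and informative.)

P[X ≥ 13] ≤ 10/13 ≈ 0.76923.


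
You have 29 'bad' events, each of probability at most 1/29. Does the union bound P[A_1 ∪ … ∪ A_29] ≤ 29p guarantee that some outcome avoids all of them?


Union bound: P[∪_{i=1}^{29} A_i] ≤ Σ_i P[A_i] ≤ 29·p = 29·(1/29) = 1.
Numerically: 1 ≈ 1.000.
Is 1 < 1? NO.
Since the bound 1 is ≥ 1, the union bound is uninformative here; it does NOT by itself certify existence.

29·p = 1 ≈ 1.000; existence NOT certified by the union bound.


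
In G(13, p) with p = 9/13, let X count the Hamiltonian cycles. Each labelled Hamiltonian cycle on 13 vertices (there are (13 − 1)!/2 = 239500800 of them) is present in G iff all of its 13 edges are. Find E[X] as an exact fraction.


K_13 has (13 − 1)!/2 = 239500800 labelled Hamiltonian cycles.
For each such Hamiltonian cycle H, let X_H = 1 if all 13 edges of H are present in G. Then P[X_H = 1] = p^{13} = (9/13)^{13} = 2541865828329/302875106592253.
By linearity: E[X] = Σ_H E[X_H] = 239500800 · p^{13} = 239500800 · 2541865828329/302875106592253 = 608778899377458163200/302875106592253.
Numerically: E[X] ≈ 2.01e+06.

E[X] = 239500800 · (9/13)^{13} = 608778899377458163200/302875106592253 ≈ 2.01e+06.


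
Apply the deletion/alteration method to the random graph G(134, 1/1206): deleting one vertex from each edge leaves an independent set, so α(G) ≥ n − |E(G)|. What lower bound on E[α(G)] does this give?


E[|E(G)|] = C(134, 2)·p = 8911 · (1/1206) = 133/18.
E[α(G)] ≥ n − E[|E(G)|] = 134 − 133/18 = 2279/18.
Numerically: ≈ 126.61111.
(This is only a lower bound; the true E[α(G)] may be larger.)

E[α(G)] ≥ 2279/18 ≈ 126.61111.


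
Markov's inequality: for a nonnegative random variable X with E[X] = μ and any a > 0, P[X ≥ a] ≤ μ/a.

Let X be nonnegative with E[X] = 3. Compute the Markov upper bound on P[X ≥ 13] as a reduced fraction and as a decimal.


μ = E[X] = 3, a = 13.
Markov: P[X ≥ 13] ≤ μ/a = (3)/13 = 3/13.
Numerically: ≈ 0.2308.
(Since a = 13 > μ = 3.0000, the bound 3/13 is < 1 and informative.)

P[X ≥ 13] ≤ 3/13 ≈ 0.2308.


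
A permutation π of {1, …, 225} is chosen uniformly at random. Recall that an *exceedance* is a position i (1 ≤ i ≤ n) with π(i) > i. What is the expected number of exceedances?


Write X = Σ_{i=1}^{225} X_i, where X_i = 1_{π(i) > i}.
For each fixed i, π(i) is uniform over {1, …, 225} (marginal of a uniform permutation), so P[π(i) > i] = (n − i)/n. Summing: Σ_{i=1}^{225} (n − i)/n = (0 + 1 + … + 224)/225 = 225(225 − 1)/(2·225) = (225 − 1)/2.
Hence E[X] = Σ_{i=1}^{225} (225 − i)/225 = 112 ≈ 112.000.

E[X] = 112 = 112.000.


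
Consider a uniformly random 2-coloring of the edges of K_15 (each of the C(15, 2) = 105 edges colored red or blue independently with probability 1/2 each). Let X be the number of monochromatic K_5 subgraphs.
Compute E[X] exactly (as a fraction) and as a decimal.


Let X = Σ_S X_S over the C(15, 5) = 3003 subsets S of size 5, where X_S = 1 if the K_5 on S is monochromatic.
For a fixed S, the K_5 on S has C(5, 2) = 10 edges. P[all 10 edges red] = (1/2)^10, and likewise for blue, so P[monochromatic] = 2·(1/2)^10 = 2^{1 − 10} = 1/512.
By linearity of expectation: E[X] = C(15, 5) · 2^{1 − 10} = 3003 · 1/512 = 3003/512.
Numerically: E[X] ≈ 5.86523.

E[X] = C(15,5)·2^(1−C(5,2)) = 3003/512 ≈ 5.86523.


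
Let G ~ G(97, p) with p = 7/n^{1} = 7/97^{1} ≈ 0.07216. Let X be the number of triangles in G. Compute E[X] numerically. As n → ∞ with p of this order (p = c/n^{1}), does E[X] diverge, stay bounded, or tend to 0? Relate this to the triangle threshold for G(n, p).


Number of potential triangles: C(97, 3) = 147440.
Each occurs with probability p³ ≈ (0.07216)³ ≈ 3.758192e-04.
By linearity: E[X] = C(97, 3)·p³ ≈ 147440 · 3.758192e-04 ≈ 55.4108.
Here α = 1, so p = 7/n is exactly at the triangle threshold p ~ 1/n. Asymptotically E[X] → c³/6 = 7³/6 = 343/6 ≈ 57.1667, a bounded constant. In this regime the triangle count is asymptotically Poisson(c³/6).

E[X] ≈ 55.4108; in regime p = Θ(1/n^{1}) E[X] stays bounded (at the triangle threshold p ~ 1/n).


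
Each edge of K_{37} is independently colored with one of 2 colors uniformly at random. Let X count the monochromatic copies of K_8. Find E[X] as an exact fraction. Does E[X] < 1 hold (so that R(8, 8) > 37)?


E[X] = C(37, 8) · 2^{1 − 28} = 38608020 · 2^{−27} = 38608020/134217728.
As a reduced fraction: E[X] = 9652005/33554432 ≈ 0.288.
Is E[X] < 1? YES.
Since E[X] < 1, there exists a 2-coloring of K_{37} with no monochromatic K_8; hence R(8, 8) > 37.

E[X] = 9652005/33554432 ≈ 0.288; E[X] < 1, so R(8, 8) > 37.


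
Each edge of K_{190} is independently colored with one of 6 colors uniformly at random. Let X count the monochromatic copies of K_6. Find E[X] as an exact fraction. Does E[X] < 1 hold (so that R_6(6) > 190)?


E[X] = C(190, 6) · 6^{1 − 15} = 60334683255 · 6^{−14} = 60334683255/78364164096.
As a reduced fraction: E[X] = 6703853695/8707129344 ≈ 0.770.
Is E[X] < 1? YES.
Since E[X] < 1, there exists a 6-coloring of K_{190} with no monochromatic K_6; hence R_6(6) > 190.

E[X] = 6703853695/8707129344 ≈ 0.770; E[X] < 1, so R_6(6) > 190.


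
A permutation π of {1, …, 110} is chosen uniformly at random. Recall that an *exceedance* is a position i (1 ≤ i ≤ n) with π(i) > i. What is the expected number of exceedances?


Write X = Σ_{i=1}^{110} X_i, where X_i = 1_{π(i) > i}.
For each fixed i, π(i) is uniform over {1, …, 110} (marginal of a uniform permutation), so P[π(i) > i] = (n − i)/n. Summing: Σ_{i=1}^{110} (n − i)/n = (0 + 1 + … + 109)/110 = 110(110 − 1)/(2·110) = (110 − 1)/2.
Hence E[X] = Σ_{i=1}^{110} (110 − i)/110 = 109/2 ≈ 54.5000.

E[X] = 109/2 = 54.5000.


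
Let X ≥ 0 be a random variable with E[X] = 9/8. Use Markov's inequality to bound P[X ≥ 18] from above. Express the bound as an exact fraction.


μ = E[X] = 9/8, a = 18.
Markov: P[X ≥ 18] ≤ μ/a = (9/8)/18 = 1/16.
Numerically: ≈ 0.06250.
(Since a = 18 > μ = 1.12500, the bound 1/16 is < 1 and informative.)

P[X ≥ 18] ≤ 1/16 ≈ 0.06250.


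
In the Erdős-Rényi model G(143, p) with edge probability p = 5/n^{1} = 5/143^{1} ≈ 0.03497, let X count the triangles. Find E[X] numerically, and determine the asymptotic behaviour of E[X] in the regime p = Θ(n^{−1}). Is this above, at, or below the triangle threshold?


Number of potential triangles: C(143, 3) = 477191.
Each occurs with probability p³ ≈ (0.03497)³ ≈ 4.274663e-05.
By linearity: E[X] = C(143, 3)·p³ ≈ 477191 · 4.274663e-05 ≈ 20.3983.
Here α = 1, so p = 5/n is exactly at the triangle threshold p ~ 1/n. Asymptotically E[X] → c³/6 = 5³/6 = 125/6 ≈ 20.8333, a bounded constant. In this regime the triangle count is asymptotically Poisson(c³/6).

E[X] ≈ 20.3983; in regime p = Θ(1/n^{1}) E[X] stays bounded (at the triangle threshold p ~ 1/n).


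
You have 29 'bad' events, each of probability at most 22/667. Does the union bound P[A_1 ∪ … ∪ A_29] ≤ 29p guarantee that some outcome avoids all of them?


Union bound: P[∪_{i=1}^{29} A_i] ≤ Σ_i P[A_i] ≤ 29·p = 29·(22/667) = 22/23.
Numerically: 22/23 ≈ 0.9565217.
Is 22/23 < 1? YES.
Since P[∪ A_i] ≤ 22/23 < 1, the complement has P[∩ A_i^c] ≥ 1 − 22/23 = 1/23 > 0, so some outcome avoids every A_i.

29·p = 22/23 ≈ 0.9565217; existence CERTIFIED by the union bound.


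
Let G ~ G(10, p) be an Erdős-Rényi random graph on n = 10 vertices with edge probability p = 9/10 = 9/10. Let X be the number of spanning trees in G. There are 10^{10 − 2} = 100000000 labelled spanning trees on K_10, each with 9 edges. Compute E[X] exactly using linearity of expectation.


K_10 has 10^{10 − 2} = 100000000 labelled spanning trees.
For each such spanning tree H, let X_H = 1 if all 9 edges of H are present in G. Then P[X_H = 1] = p^{9} = (9/10)^{9} = 387420489/1000000000.
Summing the indicators: E[X] = Σ_H E[X_H] = 100000000 · p^{9} = 100000000 · 387420489/1000000000 = 387420489/10.
Numerically: E[X] ≈ 3.8742e+07.

E[X] = 100000000 · (9/10)^{9} = 387420489/10 ≈ 3.8742e+07.


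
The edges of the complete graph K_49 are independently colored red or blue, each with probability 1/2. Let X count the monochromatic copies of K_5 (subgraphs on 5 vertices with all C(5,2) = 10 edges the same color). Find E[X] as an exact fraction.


Let X = Σ_S X_S over the C(49, 5) = 1906884 subsets S of size 5, where X_S = 1 if the K_5 on S is monochromatic.
For a fixed S, the K_5 on S has C(5, 2) = 10 edges. P[all 10 edges red] = (1/2)^10, and likewise for blue, so P[monochromatic] = 2·(1/2)^10 = 2^{1 − 10} = 1/512.
By linearity: E[X] = C(49, 5) · 2^{1 − 10} = 1906884 · 1/512 = 476721/128.
Numerically: E[X] ≈ 3724.382812.

E[X] = C(49,5)·2^(1−C(5,2)) = 476721/128 ≈ 3724.382812.


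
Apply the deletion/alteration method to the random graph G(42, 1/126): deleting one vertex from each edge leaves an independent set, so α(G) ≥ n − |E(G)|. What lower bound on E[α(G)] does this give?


E[|E(G)|] = C(42, 2)·p = 861 · (1/126) = 41/6.
E[α(G)] ≥ n − E[|E(G)|] = 42 − 41/6 = 211/6.
Numerically: ≈ 35.16667.
(This is only a lower bound; the true E[α(G)] may be larger.)

E[α(G)] ≥ 211/6 ≈ 35.16667.


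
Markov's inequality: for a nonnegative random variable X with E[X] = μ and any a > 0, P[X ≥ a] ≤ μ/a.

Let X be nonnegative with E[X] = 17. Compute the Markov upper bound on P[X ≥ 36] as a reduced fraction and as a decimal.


μ = E[X] = 17, a = 36.
Markov: P[X ≥ 36] ≤ μ/a = (17)/36 = 17/36.
Numerically: ≈ 0.4722.
(Since a = 36 > μ = 17.0000, the bound 17/36 is < 1 and informative.)

P[X ≥ 36] ≤ 17/36 ≈ 0.4722.
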